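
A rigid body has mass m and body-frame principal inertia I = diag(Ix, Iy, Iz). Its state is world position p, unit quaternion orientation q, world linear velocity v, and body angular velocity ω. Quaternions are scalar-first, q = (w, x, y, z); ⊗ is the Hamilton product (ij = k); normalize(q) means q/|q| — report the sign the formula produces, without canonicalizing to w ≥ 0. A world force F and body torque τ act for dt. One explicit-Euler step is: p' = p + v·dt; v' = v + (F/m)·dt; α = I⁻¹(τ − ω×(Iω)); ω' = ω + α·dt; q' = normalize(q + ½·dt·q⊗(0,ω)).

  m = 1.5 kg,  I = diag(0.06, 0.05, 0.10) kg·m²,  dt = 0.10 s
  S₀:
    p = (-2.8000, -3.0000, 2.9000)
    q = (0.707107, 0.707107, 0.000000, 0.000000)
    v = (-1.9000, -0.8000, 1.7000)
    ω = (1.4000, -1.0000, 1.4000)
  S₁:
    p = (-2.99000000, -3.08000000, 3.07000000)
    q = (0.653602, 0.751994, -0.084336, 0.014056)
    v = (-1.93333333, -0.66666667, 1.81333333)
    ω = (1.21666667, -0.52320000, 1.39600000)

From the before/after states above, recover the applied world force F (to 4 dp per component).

F = (-0.5000, 2.0000, 1.7000)

v₁ − v₀ = (-0.03333333, 0.13333333, 0.11333333)
m·(v₁−v₀)/dt = (-0.5000, 2.0000, 1.7000)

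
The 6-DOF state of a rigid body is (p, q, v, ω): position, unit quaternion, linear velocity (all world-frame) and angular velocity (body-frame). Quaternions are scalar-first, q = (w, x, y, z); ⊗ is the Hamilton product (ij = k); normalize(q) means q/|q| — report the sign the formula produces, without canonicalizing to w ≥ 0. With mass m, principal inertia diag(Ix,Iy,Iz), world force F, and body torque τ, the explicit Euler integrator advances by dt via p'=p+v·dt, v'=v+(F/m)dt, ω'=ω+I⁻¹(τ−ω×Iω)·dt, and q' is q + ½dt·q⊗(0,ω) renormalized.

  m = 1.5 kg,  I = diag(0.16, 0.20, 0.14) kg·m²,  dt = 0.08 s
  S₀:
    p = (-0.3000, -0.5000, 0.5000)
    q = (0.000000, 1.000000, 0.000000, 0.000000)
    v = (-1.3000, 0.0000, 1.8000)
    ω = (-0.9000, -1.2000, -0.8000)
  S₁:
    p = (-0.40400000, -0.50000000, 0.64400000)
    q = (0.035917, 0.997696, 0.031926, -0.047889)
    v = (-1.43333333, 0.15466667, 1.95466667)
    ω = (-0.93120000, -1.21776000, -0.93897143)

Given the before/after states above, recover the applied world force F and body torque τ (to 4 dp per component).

v₁ − v₀ = (-0.13333333, 0.15466667, 0.15466667)
applied force F = (-2.5000, 2.9000, 2.9000)
rate change Δω = (-0.03120000, -0.01776000, -0.13897143)
precession coupling = (-0.0576, 0.0144, 0.0432)
τ = I·(Δω/dt) + ω₀×(Iω₀) = (-0.1200, -0.0300, -0.2000)

F = (-2.5000, 2.9000, 2.9000)
τ = (-0.1200, -0.0300, -0.2000)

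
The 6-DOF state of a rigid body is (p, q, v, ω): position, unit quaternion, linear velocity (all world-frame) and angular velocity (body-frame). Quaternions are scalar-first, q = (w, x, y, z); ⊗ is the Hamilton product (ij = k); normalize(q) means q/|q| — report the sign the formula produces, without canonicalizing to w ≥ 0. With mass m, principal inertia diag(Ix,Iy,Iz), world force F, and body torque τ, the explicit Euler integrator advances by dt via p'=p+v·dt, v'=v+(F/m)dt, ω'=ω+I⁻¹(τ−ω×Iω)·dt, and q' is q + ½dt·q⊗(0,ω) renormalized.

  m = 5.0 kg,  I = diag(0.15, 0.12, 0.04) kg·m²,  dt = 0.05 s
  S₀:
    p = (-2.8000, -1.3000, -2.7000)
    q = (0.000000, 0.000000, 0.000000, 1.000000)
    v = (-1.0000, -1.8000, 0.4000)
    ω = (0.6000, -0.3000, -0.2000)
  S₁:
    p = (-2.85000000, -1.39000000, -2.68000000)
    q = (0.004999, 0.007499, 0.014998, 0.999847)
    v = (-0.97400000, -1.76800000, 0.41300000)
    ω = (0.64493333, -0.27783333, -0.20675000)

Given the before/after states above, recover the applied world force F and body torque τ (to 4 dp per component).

F = (2.6000, 3.2000, 1.3000)
τ = (0.1300, 0.0400, 0.0000)

Δω = ω₁−ω₀ = (0.04493333, 0.02216667, -0.00675000)
ω₀×(Iω₀) = (-0.0048, -0.0132, 0.0054)
τ = I·(Δω/dt) + ω₀×(Iω₀) = (0.1300, 0.0400, 0.0000)
v₁ − v₀ = (0.02600000, 0.03200000, 0.01300000)
applied force F = (2.6000, 3.2000, 1.3000)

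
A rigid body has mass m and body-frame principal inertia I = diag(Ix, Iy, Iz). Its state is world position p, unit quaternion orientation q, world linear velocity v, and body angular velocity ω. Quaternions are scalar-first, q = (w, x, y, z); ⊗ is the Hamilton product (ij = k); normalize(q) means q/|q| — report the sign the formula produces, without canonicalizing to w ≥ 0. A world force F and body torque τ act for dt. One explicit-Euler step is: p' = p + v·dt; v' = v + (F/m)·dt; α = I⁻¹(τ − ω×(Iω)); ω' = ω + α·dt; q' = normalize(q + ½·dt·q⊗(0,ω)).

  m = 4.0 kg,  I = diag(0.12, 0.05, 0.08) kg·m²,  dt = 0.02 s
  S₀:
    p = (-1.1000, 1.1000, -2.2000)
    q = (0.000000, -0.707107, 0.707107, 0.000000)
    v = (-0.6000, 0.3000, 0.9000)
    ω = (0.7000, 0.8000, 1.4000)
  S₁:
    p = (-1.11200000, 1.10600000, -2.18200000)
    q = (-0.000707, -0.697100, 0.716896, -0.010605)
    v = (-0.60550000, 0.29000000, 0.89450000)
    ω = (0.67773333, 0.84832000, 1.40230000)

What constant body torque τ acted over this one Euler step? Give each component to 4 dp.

τ = (-0.1000, 0.1600, -0.0300)

rate change Δω = (-0.02226667, 0.04832000, 0.00230000)
ω₀×(Iω₀) = (0.0336, 0.0392, -0.0392)
applied torque τ = (-0.1000, 0.1600, -0.0300)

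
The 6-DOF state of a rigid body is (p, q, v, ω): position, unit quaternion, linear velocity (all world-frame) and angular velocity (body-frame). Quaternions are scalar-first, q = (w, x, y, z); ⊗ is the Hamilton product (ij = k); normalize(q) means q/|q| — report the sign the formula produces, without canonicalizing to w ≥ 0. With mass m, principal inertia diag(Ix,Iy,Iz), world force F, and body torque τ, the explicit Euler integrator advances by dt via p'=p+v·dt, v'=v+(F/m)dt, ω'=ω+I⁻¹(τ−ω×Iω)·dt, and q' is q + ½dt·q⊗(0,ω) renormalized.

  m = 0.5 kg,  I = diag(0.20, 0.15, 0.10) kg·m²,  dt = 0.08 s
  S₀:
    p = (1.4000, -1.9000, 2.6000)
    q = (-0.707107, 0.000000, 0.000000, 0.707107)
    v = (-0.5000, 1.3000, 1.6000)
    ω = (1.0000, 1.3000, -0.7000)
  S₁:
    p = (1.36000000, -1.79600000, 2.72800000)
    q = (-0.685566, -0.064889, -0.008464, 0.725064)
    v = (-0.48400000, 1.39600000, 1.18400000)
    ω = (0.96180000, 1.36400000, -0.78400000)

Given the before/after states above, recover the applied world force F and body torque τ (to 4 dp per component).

ω₁ − ω₀ = (-0.03820000, 0.06400000, -0.08400000)
I·α + gyro = (-0.0500, 0.0500, -0.1700)
v₁ − v₀ = (0.01600000, 0.09600000, -0.41600000)
applied force F = (0.1000, 0.6000, -2.6000)

F = (0.1000, 0.6000, -2.6000)
τ = (-0.0500, 0.0500, -0.1700)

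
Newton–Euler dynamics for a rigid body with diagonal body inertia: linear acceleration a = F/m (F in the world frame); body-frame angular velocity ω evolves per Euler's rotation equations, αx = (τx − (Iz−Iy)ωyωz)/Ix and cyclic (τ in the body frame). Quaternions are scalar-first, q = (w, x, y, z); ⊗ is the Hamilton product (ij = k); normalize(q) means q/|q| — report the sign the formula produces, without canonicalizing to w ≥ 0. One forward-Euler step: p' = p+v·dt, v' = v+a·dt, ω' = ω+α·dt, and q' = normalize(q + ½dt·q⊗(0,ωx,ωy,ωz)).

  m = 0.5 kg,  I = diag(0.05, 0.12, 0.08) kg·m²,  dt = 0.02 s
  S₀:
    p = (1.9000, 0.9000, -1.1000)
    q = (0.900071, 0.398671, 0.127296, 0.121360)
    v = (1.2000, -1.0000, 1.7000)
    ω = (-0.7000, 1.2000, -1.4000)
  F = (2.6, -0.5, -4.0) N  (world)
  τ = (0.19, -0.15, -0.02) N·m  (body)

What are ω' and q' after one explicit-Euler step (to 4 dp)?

ω' = (-0.6509, 1.1799, -1.3903)
q' = (0.9029, 0.3891, 0.1428, 0.1144)

angular accel α = (2.4560, -1.0050, 0.4850)
new body rate ω' = (-0.6509, 1.1799, -1.3903)
q⊗(0,ω) = (0.2962185, -0.9538961, 1.5532726, -0.6925870)
updated quaternion q' = (0.9029, 0.3891, 0.1428, 0.1144)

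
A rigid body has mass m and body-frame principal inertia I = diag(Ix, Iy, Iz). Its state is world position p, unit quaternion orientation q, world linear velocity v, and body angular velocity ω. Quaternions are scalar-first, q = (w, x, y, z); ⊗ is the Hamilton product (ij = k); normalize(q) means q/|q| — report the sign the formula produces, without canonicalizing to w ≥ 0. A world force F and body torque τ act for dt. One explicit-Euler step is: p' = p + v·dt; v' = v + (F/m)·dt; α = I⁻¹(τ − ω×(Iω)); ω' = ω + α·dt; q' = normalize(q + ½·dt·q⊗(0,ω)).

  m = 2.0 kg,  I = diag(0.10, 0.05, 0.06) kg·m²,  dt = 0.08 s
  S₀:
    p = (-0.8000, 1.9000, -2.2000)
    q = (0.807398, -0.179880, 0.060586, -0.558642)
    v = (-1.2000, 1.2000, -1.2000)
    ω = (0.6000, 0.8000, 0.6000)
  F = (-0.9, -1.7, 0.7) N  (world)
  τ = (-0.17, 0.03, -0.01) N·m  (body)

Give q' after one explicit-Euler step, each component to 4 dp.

2q̇ = q⊗(0,ω) = (0.3946444, 0.9677040, 0.4186612, 0.3041832)
q' = normalize(q + ½dt·q⊗(0,ω)) = (0.8223, -0.1410, 0.0772, -0.5459)

q' = (0.8223, -0.1410, 0.0772, -0.5459)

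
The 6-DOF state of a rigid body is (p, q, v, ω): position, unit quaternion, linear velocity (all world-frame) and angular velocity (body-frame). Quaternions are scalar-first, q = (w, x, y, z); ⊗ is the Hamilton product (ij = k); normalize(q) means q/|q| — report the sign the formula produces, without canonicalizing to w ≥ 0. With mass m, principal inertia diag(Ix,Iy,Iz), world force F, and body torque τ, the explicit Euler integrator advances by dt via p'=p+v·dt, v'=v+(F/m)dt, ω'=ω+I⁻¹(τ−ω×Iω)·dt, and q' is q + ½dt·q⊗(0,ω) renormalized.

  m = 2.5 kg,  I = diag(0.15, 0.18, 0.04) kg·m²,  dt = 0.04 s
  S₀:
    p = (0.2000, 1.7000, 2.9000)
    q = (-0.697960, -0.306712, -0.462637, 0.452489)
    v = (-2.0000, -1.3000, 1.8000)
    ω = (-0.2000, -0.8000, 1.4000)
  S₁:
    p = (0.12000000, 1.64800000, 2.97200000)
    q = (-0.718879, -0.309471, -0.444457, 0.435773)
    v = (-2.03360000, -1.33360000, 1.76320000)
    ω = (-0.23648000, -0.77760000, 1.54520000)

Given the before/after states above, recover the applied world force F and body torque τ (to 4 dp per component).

Δω = ω₁−ω₀ = (-0.03648000, 0.02240000, 0.14520000)
gyro term ω₀×Iω₀ = (0.1568, -0.0308, 0.0048)
τ = I·(Δω/dt) + ω₀×(Iω₀) = (0.0200, 0.0700, 0.1500)
Δv = v₁−v₀ = (-0.03360000, -0.03360000, -0.03680000)
F = m·Δv/dt = (-2.1000, -2.1000, -2.3000)

F = (-2.1000, -2.1000, -2.3000)
τ = (0.0200, 0.0700, 0.1500)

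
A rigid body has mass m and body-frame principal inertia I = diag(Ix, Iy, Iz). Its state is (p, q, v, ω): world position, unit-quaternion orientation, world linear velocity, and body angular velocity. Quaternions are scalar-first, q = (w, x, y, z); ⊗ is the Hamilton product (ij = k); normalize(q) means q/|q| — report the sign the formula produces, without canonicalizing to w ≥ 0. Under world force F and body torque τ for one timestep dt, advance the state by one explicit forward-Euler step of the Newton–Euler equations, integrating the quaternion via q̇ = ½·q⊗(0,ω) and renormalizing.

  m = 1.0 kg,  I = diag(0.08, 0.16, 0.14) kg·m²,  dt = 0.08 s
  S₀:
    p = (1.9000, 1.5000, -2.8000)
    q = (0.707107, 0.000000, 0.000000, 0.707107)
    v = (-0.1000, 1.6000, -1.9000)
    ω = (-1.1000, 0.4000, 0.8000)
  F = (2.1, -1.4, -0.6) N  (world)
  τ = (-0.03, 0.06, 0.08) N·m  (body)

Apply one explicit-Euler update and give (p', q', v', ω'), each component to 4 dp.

gyro term ω×Iω = (-0.0064, 0.0528, -0.0352)
α = I⁻¹(τ − ω×Iω) = (-0.2950, 0.0450, 0.8229)
ω' = ω + α·dt = (-1.1236, 0.4036, 0.8658)
Hamilton product q⊗(0,ω) = (-0.5656856, -1.0606605, -0.4949749, 0.5656856)
q' = normalize(q + ½dt·q⊗(0,ω)) = (0.6834, -0.0424, -0.0198, 0.7286)
a = F/m = (2.1000, -1.4000, -0.6000)
p + v·dt = (1.8920, 1.6280, -2.9520)
new velocity v' = (0.0680, 1.4880, -1.9480)

p' = (1.8920, 1.6280, -2.9520)
q' = (0.6834, -0.0424, -0.0198, 0.7286)
v' = (0.0680, 1.4880, -1.9480)
ω' = (-1.1236, 0.4036, 0.8658)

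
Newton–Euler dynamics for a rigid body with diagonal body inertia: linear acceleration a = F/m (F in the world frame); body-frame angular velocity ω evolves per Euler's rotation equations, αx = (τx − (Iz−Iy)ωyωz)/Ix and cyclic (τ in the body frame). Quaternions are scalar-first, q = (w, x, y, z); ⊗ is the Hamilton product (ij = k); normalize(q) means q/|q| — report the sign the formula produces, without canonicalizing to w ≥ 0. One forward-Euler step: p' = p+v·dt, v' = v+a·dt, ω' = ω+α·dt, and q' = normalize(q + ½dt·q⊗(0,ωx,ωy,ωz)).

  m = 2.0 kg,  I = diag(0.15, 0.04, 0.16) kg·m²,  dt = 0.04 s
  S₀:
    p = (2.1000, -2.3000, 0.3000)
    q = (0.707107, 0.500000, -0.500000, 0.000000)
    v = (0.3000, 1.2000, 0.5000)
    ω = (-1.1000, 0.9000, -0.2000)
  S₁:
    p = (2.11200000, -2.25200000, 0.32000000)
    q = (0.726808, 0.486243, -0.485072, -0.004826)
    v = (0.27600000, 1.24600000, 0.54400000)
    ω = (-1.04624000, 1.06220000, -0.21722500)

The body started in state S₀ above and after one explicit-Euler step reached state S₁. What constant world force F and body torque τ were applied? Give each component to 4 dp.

F = (-1.2000, 2.3000, 2.2000)
τ = (0.1800, 0.1600, 0.0400)

ω₁ − ω₀ = (0.05376000, 0.16220000, -0.01722500)
applied torque τ = (0.1800, 0.1600, 0.0400)
Δv = v₁−v₀ = (-0.02400000, 0.04600000, 0.04400000)
F = m·Δv/dt = (-1.2000, 2.3000, 2.2000)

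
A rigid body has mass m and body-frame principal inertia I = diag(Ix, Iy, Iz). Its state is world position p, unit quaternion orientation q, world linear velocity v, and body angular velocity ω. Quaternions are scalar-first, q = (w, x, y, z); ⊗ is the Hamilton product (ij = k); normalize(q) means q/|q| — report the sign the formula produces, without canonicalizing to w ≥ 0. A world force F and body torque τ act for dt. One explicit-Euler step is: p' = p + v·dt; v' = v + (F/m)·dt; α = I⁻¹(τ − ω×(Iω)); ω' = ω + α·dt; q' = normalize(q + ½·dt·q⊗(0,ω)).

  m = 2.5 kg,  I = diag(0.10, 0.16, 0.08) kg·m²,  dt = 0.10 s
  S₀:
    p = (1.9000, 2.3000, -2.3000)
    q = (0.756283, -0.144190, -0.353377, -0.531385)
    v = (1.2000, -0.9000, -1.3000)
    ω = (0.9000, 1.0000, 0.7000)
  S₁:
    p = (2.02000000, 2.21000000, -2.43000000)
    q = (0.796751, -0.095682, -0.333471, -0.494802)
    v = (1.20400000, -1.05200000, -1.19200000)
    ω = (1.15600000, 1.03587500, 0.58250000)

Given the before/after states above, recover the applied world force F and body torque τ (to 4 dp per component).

v₁ − v₀ = (0.00400000, -0.15200000, 0.10800000)
m·(v₁−v₀)/dt = (0.1000, -3.8000, 2.7000)
Δω = ω₁−ω₀ = (0.25600000, 0.03587500, -0.11750000)
precession coupling = (-0.0560, 0.0126, 0.0540)
applied torque τ = (0.2000, 0.0700, -0.0400)

F = (0.1000, -3.8000, 2.7000)
τ = (0.2000, 0.0700, -0.0400)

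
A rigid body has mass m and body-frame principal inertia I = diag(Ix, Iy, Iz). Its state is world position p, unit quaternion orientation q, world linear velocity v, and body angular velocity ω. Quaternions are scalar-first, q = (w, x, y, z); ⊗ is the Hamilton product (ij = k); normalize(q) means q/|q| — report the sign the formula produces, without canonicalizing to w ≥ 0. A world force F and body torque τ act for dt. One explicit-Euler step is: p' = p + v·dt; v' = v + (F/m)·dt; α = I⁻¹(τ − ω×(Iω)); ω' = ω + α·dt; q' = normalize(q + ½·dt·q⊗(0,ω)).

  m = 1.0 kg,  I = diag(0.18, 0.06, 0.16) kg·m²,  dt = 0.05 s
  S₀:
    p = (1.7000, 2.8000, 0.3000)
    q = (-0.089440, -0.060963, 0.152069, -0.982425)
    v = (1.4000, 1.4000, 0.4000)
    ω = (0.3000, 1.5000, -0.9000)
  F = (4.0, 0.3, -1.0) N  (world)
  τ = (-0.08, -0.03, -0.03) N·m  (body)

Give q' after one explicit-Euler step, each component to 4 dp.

q' = (-0.1167, -0.0282, 0.1398, -0.9829)

Hamilton product q⊗(0,ω) = (-1.0939971, 1.3099434, -0.4837542, -0.0565692)
q' = normalize(q + ½dt·q⊗(0,ω)) = (-0.1167, -0.0282, 0.1398, -0.9829)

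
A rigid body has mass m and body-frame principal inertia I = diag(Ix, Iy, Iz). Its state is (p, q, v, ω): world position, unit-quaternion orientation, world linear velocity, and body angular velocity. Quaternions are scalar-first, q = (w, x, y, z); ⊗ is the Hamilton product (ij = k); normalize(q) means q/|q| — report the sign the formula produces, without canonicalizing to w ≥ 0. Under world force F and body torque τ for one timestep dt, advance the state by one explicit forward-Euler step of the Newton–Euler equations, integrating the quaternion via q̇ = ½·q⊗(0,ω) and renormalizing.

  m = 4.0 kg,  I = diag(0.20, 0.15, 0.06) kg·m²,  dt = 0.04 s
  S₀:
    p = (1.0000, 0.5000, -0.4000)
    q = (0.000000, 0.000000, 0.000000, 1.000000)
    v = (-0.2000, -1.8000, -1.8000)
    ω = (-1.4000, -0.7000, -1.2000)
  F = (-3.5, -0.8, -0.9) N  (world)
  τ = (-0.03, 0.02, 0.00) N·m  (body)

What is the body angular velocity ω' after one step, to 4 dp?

ω' = (-1.3909, -0.7574, -1.1673)

gyro term ω×Iω = (-0.0756, 0.2352, -0.0490)
angular accel α = (0.2280, -1.4347, 0.8167)
new body rate ω' = (-1.3909, -0.7574, -1.1673)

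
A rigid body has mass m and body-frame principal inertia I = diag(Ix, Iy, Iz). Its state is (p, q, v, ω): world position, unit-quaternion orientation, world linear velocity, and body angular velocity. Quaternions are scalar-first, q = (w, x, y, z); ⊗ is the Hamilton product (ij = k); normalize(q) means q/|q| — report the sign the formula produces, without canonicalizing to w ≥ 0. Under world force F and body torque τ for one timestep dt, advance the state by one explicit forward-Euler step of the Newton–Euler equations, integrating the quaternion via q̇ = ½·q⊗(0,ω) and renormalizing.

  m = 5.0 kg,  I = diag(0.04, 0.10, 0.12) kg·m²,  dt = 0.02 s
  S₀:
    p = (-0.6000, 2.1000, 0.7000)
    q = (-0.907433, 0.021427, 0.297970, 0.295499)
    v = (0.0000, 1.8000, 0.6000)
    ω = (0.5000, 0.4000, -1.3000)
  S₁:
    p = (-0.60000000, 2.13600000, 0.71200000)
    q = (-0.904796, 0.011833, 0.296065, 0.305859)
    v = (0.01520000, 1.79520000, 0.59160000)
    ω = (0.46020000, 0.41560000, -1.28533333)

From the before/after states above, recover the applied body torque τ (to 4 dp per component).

ω₁ − ω₀ = (-0.03980000, 0.01560000, 0.01466667)
gyro term ω₀×Iω₀ = (-0.0104, 0.0520, 0.0120)
I·α + gyro = (-0.0900, 0.1300, 0.1000)

τ = (-0.0900, 0.1300, 0.1000)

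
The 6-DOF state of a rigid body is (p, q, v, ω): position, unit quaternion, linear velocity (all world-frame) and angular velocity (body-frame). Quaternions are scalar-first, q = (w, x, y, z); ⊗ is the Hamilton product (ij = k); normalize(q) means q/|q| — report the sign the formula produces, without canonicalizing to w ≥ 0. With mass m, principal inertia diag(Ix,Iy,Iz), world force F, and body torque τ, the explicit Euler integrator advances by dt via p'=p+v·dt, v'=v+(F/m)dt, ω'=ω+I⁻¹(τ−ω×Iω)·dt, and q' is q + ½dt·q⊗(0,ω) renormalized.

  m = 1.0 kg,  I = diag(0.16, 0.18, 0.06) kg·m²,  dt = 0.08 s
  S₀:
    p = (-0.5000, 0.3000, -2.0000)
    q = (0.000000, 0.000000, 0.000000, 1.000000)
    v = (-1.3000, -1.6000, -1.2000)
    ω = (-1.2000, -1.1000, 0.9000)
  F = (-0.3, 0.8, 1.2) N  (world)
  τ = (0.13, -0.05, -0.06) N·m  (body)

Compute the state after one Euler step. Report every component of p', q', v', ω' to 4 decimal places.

p' = (-0.6040, 0.1720, -2.0960)
q' = (-0.0359, 0.0439, -0.0479, 0.9972)
v' = (-1.3240, -1.5360, -1.1040)
ω' = (-1.1944, -1.0742, 0.7848)

α = I⁻¹(τ − ω×Iω) = (0.0700, 0.3222, -1.4400)
ω' = ω + α·dt = (-1.1944, -1.0742, 0.7848)
q⊗(0,ω) = (-0.9000000, 1.1000000, -1.2000000, 0.0000000)
q + ½dt·q⊗(0,ω), renormalized = (-0.0359, 0.0439, -0.0479, 0.9972)
p + v·dt = (-0.6040, 0.1720, -2.0960)
v + (F/m)dt = (-1.3240, -1.5360, -1.1040)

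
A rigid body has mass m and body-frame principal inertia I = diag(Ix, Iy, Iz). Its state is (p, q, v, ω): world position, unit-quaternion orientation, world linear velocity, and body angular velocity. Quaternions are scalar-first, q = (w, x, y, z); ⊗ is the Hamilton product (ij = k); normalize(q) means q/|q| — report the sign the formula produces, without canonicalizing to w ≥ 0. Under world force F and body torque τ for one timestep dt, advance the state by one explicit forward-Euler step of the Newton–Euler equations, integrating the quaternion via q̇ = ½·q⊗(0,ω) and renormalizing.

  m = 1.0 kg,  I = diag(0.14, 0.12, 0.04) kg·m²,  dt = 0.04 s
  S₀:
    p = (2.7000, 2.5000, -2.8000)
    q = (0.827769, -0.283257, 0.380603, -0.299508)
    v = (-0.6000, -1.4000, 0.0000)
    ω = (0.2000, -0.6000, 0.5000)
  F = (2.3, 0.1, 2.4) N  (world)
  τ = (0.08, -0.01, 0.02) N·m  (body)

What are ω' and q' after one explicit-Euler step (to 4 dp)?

ω' = (0.2160, -0.6067, 0.5176)
q' = (0.8364, -0.2797, 0.3723, -0.2893)

precession coupling ω×(Iω) = (0.0240, 0.0100, 0.0024)
(τ − ω×Iω)/I = (0.4000, -0.1667, 0.4400)
new body rate ω' = (0.2160, -0.6067, 0.5176)
q⊗(0,ω) = (0.4347672, 0.1761505, -0.4149345, 0.5077181)
updated quaternion q' = (0.8364, -0.2797, 0.3723, -0.2893)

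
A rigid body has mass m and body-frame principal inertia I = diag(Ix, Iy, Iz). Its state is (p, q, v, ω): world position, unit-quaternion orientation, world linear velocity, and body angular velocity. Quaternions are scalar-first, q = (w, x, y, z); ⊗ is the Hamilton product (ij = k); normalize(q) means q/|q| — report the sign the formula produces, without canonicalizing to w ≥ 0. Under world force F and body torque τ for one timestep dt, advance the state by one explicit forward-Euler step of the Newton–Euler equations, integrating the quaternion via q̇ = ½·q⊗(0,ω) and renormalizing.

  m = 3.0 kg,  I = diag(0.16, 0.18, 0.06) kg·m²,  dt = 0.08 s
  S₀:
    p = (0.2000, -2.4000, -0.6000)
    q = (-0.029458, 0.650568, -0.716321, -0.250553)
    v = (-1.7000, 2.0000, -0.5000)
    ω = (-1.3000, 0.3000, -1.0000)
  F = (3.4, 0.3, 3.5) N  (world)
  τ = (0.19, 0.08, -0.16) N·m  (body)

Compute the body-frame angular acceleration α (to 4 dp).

α = (0.9625, -0.2778, -2.5367)

ω×(Iω) gyroscopic = (0.0360, 0.1300, -0.0078)
(τ − ω×Iω)/I = (0.9625, -0.2778, -2.5367)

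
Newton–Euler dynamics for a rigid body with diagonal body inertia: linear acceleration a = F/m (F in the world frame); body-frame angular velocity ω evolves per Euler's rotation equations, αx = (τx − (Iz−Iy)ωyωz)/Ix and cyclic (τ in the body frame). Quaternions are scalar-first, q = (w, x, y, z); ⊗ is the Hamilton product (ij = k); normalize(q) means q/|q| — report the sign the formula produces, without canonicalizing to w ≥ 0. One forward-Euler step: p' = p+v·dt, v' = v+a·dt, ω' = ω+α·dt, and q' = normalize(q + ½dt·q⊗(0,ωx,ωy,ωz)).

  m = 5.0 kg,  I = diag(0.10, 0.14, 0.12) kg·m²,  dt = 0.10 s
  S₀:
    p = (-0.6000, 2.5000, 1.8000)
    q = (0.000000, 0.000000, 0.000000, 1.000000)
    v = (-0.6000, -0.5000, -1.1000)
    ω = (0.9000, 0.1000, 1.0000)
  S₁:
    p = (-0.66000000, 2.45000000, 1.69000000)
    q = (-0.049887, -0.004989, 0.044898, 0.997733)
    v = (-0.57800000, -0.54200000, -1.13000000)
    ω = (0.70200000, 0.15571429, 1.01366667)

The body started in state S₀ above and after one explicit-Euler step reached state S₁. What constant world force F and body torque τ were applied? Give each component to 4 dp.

ω₁ − ω₀ = (-0.19800000, 0.05571429, 0.01366667)
I·α + gyro = (-0.2000, 0.0600, 0.0200)
velocity change Δv = (0.02200000, -0.04200000, -0.03000000)
m·(v₁−v₀)/dt = (1.1000, -2.1000, -1.5000)

F = (1.1000, -2.1000, -1.5000)
τ = (-0.2000, 0.0600, 0.0200)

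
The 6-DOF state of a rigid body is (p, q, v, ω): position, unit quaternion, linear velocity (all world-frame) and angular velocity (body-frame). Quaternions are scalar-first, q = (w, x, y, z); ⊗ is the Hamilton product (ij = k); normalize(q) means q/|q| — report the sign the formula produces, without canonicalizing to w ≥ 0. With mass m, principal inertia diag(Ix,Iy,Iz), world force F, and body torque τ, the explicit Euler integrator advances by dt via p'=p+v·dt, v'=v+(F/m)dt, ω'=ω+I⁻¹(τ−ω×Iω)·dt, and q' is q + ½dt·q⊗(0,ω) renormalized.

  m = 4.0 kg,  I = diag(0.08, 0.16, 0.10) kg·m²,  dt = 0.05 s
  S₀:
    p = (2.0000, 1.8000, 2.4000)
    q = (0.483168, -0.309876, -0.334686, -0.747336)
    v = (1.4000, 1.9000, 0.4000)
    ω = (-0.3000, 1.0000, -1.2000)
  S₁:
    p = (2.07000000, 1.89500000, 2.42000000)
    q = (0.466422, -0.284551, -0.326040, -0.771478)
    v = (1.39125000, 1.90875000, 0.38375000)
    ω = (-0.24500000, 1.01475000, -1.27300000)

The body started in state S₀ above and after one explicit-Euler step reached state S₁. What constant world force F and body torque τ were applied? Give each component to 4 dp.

F = (-0.7000, 0.7000, -1.3000)
τ = (0.1600, 0.0400, -0.1700)

rate change Δω = (0.05500000, 0.01475000, -0.07300000)
precession coupling = (0.0720, -0.0072, -0.0240)
applied torque τ = (0.1600, 0.0400, -0.1700)
velocity change Δv = (-0.00875000, 0.00875000, -0.01625000)
m·(v₁−v₀)/dt = (-0.7000, 0.7000, -1.3000)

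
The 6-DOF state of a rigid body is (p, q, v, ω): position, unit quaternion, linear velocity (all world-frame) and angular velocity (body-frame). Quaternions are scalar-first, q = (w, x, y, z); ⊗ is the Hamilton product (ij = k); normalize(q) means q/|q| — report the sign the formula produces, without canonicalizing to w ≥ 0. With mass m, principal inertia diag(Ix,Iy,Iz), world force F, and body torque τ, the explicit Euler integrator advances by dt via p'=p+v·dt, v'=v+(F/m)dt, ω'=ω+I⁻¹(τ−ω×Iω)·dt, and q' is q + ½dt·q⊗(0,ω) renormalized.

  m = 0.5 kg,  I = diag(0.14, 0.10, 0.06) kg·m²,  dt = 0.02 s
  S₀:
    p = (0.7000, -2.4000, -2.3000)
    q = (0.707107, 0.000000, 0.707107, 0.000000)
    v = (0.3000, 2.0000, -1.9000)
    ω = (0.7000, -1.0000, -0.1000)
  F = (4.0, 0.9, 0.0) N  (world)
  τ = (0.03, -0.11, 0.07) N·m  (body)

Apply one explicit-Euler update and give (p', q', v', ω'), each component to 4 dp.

ω×(Iω) gyroscopic = (-0.0040, -0.0056, 0.0280)
(τ − ω×Iω)/I = (0.2429, -1.0440, 0.7000)
ω' = ω + α·dt = (0.7049, -1.0209, -0.0860)
2q̇ = q⊗(0,ω) = (0.7071070, 0.4242642, -0.7071070, -0.5656856)
q + ½dt·q⊗(0,ω), renormalized = (0.7141, 0.0042, 0.7000, -0.0057)
a = (8.0000, 1.8000, 0.0000)
p' = p + v·dt = (0.7060, -2.3600, -2.3380)
new velocity v' = (0.4600, 2.0360, -1.9000)

p' = (0.7060, -2.3600, -2.3380)
q' = (0.7141, 0.0042, 0.7000, -0.0057)
v' = (0.4600, 2.0360, -1.9000)
ω' = (0.7049, -1.0209, -0.0860)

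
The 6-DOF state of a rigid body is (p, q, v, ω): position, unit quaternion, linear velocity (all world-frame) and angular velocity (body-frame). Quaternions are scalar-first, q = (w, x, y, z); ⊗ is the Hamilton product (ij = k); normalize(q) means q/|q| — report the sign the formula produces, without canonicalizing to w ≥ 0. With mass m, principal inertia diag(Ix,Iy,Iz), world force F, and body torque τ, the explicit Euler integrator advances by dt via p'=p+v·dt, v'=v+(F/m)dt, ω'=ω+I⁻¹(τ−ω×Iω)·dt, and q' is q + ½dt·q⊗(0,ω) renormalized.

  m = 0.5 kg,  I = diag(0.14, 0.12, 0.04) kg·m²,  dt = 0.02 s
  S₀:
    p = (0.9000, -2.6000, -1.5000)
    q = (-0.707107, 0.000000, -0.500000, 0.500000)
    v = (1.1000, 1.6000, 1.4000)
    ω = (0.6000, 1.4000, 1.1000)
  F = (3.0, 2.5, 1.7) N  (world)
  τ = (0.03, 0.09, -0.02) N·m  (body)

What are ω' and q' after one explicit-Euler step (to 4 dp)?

ω' = (0.6219, 1.4040, 1.0984)
q' = (-0.7055, -0.0167, -0.5068, 0.4951)

ω×(Iω) gyroscopic = (-0.1232, 0.0660, -0.0168)
(τ − ω×Iω)/I = (1.0943, 0.2000, -0.0800)
new body rate ω' = (0.6219, 1.4040, 1.0984)
Hamilton product q⊗(0,ω) = (0.1500000, -1.6742642, -0.6899498, -0.4778177)
updated quaternion q' = (-0.7055, -0.0167, -0.5068, 0.4951)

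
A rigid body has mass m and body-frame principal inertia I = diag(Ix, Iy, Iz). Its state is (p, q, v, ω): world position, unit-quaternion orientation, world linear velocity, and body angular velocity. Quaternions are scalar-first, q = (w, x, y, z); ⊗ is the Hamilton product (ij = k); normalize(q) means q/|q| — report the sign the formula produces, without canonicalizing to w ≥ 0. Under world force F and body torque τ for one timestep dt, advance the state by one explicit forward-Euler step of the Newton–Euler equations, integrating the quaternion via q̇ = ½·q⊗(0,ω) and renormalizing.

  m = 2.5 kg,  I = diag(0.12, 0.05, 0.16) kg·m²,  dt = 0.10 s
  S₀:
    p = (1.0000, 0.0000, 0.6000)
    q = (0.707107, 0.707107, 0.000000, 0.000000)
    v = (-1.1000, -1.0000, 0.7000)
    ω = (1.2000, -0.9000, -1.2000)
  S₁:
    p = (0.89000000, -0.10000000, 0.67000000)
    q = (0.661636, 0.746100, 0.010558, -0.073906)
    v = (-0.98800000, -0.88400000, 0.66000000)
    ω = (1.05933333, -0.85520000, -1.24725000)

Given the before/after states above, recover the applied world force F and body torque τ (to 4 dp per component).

F = (2.8000, 2.9000, -1.0000)
τ = (-0.0500, 0.0800, 0.0000)

v₁ − v₀ = (0.11200000, 0.11600000, -0.04000000)
applied force F = (2.8000, 2.9000, -1.0000)
Δω = ω₁−ω₀ = (-0.14066667, 0.04480000, -0.04725000)
ω₀×(Iω₀) = (0.1188, 0.0576, 0.0756)
τ = I·(Δω/dt) + ω₀×(Iω₀) = (-0.0500, 0.0800, 0.0000)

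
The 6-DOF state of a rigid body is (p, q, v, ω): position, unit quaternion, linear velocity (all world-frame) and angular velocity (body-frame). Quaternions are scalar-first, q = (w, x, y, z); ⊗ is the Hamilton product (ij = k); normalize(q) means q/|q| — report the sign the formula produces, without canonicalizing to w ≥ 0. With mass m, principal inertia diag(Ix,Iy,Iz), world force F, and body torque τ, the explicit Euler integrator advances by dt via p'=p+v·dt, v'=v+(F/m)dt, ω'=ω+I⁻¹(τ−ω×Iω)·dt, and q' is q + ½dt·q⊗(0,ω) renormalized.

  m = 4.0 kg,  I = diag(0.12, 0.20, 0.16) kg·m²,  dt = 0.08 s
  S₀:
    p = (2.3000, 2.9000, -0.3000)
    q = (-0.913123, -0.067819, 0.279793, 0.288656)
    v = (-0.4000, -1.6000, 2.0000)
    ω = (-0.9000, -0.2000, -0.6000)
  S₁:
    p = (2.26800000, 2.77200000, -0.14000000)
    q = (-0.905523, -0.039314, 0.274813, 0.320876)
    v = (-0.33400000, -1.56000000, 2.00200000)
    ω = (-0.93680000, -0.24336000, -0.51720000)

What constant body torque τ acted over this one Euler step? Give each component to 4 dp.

τ = (-0.0600, -0.1300, 0.1800)

rate change Δω = (-0.03680000, -0.04336000, 0.08280000)
ω₀×(Iω₀) = (-0.0048, -0.0216, 0.0144)
τ = I·(Δω/dt) + ω₀×(Iω₀) = (-0.0600, -0.1300, 0.1800)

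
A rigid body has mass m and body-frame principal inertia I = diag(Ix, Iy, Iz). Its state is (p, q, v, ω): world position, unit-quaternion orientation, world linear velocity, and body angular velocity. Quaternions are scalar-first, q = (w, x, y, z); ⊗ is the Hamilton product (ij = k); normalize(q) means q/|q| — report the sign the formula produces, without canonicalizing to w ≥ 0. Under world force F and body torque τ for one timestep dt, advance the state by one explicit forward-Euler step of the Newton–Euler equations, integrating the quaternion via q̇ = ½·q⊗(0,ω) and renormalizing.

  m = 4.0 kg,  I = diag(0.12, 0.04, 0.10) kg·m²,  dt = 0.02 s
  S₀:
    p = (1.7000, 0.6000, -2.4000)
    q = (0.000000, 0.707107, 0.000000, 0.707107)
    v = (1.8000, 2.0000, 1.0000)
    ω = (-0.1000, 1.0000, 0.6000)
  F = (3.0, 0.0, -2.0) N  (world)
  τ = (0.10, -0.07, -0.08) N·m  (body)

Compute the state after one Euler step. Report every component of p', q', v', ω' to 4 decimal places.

precession coupling ω×(Iω) = (0.0360, -0.0012, 0.0080)
α = I⁻¹(τ − ω×Iω) = (0.5333, -1.7200, -0.8800)
ω' = ω + α·dt = (-0.0893, 0.9656, 0.5824)
Hamilton product q⊗(0,ω) = (-0.3535535, -0.7071070, -0.4949749, 0.7071070)
q + ½dt·q⊗(0,ω), renormalized = (-0.0035, 0.7000, -0.0049, 0.7141)
a = (0.7500, 0.0000, -0.5000)
p + v·dt = (1.7360, 0.6400, -2.3800)
v + (F/m)dt = (1.8150, 2.0000, 0.9900)

p' = (1.7360, 0.6400, -2.3800)
q' = (-0.0035, 0.7000, -0.0049, 0.7141)
v' = (1.8150, 2.0000, 0.9900)
ω' = (-0.0893, 0.9656, 0.5824)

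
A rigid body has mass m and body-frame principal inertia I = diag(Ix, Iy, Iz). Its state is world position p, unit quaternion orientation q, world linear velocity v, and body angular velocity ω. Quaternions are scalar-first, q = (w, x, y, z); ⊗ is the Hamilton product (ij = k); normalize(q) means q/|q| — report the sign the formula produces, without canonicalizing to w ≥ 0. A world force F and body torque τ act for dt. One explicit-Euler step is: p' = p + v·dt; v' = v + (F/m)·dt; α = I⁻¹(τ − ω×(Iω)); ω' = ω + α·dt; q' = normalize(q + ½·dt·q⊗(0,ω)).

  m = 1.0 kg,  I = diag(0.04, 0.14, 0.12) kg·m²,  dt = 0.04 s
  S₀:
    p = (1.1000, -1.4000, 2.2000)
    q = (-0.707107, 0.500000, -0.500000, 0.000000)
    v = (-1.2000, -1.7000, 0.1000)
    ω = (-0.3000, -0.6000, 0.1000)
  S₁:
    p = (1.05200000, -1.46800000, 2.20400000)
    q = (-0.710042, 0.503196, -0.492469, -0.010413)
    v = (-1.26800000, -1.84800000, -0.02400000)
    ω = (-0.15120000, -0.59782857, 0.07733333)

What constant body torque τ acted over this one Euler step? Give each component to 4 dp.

ω₁ − ω₀ = (0.14880000, 0.00217143, -0.02266667)
gyro term ω₀×Iω₀ = (0.0012, 0.0024, 0.0180)
I·α + gyro = (0.1500, 0.0100, -0.0500)

τ = (0.1500, 0.0100, -0.0500)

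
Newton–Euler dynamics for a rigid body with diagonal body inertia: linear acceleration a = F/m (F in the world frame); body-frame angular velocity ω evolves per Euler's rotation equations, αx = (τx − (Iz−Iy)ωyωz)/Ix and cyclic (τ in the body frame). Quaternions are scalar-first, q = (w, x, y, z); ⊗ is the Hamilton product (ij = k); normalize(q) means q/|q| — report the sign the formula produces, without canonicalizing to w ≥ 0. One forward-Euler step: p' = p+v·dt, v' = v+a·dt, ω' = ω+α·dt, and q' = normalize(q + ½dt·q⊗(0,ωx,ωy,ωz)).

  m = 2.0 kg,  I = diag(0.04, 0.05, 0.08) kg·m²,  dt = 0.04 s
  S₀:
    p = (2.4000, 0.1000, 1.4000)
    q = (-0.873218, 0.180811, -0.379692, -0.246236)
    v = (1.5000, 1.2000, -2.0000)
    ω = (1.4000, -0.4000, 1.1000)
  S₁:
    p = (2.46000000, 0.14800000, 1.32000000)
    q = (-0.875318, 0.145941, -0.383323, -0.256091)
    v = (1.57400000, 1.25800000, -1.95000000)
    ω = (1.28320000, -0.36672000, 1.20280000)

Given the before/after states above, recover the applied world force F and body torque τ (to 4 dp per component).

F = (3.7000, 2.9000, 2.5000)
τ = (-0.1300, -0.0200, 0.2000)

rate change Δω = (-0.11680000, 0.03328000, 0.10280000)
precession coupling = (-0.0132, -0.0616, -0.0056)
I·α + gyro = (-0.1300, -0.0200, 0.2000)
Δv = v₁−v₀ = (0.07400000, 0.05800000, 0.05000000)
m·(v₁−v₀)/dt = (3.7000, 2.9000, 2.5000)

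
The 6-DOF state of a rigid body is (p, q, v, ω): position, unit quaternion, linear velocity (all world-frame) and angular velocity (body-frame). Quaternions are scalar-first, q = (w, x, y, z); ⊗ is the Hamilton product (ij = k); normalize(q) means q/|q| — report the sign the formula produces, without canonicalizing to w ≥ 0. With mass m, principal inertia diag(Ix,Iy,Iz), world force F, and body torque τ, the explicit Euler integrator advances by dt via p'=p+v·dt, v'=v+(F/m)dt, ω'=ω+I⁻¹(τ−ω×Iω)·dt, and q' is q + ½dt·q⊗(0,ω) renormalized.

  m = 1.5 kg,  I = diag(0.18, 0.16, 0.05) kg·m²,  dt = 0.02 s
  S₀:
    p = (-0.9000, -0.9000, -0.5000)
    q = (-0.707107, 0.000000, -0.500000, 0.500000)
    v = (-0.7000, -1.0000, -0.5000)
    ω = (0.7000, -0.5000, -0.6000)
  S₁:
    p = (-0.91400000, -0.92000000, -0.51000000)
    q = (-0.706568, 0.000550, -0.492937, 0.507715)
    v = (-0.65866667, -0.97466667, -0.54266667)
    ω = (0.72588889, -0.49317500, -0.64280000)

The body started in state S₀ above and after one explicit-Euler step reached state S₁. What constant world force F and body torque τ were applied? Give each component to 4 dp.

F = (3.1000, 1.9000, -3.2000)
τ = (0.2000, 0.0000, -0.1000)

velocity change Δv = (0.04133333, 0.02533333, -0.04266667)
F = m·Δv/dt = (3.1000, 1.9000, -3.2000)
Δω = ω₁−ω₀ = (0.02588889, 0.00682500, -0.04280000)
ω₀×(Iω₀) = (-0.0330, -0.0546, 0.0070)
applied torque τ = (0.2000, 0.0000, -0.1000)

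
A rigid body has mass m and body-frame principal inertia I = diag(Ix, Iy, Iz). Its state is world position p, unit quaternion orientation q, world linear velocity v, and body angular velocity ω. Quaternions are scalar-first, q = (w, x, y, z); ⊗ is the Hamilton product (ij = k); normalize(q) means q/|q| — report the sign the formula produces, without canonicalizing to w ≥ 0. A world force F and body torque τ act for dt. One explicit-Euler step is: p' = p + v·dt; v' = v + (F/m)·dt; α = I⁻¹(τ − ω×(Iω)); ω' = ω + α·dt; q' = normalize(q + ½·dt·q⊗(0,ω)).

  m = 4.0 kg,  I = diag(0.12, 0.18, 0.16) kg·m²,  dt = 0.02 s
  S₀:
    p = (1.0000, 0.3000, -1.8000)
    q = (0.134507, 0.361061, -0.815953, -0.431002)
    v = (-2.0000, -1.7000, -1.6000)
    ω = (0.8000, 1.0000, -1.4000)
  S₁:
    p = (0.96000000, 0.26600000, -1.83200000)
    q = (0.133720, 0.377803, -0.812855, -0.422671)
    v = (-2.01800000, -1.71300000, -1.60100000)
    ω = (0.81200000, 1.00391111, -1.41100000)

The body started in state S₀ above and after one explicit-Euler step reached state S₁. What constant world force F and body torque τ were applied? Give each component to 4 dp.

F = (-3.6000, -2.6000, -0.2000)
τ = (0.1000, 0.0800, -0.0400)

ω₁ − ω₀ = (0.01200000, 0.00391111, -0.01100000)
ω₀×(Iω₀) = (0.0280, 0.0448, 0.0480)
τ = I·(Δω/dt) + ω₀×(Iω₀) = (0.1000, 0.0800, -0.0400)
v₁ − v₀ = (-0.01800000, -0.01300000, -0.00100000)
applied force F = (-3.6000, -2.6000, -0.2000)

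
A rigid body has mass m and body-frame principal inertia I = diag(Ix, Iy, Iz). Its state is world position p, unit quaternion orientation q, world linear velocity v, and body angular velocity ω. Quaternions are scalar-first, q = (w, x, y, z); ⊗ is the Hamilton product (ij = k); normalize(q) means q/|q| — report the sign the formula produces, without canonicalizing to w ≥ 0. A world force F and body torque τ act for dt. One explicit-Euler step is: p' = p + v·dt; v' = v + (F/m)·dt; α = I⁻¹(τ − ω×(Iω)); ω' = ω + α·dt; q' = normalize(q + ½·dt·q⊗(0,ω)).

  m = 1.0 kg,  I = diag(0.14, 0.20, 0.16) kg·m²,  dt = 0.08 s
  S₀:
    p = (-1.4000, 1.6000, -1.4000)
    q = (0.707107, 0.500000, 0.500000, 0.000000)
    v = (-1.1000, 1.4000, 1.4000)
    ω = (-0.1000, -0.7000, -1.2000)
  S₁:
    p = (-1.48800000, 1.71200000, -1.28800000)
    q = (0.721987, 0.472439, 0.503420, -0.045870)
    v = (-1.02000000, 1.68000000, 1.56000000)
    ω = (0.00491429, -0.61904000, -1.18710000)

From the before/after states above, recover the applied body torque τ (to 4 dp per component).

ω₁ − ω₀ = (0.10491429, 0.08096000, 0.01290000)
τ = I·(Δω/dt) + ω₀×(Iω₀) = (0.1500, 0.2000, 0.0300)

τ = (0.1500, 0.2000, 0.0300)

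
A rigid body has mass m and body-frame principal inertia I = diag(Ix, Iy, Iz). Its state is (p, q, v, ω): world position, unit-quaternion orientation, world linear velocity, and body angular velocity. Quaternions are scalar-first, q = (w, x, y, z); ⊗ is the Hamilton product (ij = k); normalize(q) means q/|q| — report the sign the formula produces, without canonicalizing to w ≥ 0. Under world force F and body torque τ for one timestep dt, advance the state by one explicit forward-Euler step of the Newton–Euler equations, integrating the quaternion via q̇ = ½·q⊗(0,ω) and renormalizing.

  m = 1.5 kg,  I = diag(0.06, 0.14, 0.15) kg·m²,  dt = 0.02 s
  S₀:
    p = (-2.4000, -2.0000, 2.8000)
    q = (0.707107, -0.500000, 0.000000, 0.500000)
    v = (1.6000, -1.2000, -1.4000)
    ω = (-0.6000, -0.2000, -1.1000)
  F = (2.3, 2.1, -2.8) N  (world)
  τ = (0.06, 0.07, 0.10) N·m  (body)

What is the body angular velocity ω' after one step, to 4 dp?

ω×(Iω) gyroscopic = (0.0022, -0.0594, 0.0096)
angular accel α = (0.9633, 0.9243, 0.6027)
ω' = ω + α·dt = (-0.5807, -0.1815, -1.0879)

ω' = (-0.5807, -0.1815, -1.0879)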